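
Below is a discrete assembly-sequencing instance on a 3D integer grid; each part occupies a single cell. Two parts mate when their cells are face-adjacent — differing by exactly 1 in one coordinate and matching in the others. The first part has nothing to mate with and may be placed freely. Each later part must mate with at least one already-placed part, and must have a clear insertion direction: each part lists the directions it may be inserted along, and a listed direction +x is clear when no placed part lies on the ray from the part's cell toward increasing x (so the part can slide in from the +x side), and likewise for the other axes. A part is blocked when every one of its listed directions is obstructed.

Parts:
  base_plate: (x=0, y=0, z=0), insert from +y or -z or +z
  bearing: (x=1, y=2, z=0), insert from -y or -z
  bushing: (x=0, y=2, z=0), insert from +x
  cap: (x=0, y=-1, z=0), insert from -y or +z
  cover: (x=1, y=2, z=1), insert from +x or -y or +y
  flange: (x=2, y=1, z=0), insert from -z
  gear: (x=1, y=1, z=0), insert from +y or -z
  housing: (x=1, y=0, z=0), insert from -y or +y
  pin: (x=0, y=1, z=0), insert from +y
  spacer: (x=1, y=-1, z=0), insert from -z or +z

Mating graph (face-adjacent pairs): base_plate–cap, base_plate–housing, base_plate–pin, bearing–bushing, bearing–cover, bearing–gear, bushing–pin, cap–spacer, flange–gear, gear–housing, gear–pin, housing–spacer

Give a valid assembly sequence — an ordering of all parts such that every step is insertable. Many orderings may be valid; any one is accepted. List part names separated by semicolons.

1. spacer@(1, -1, 0) [-z clear] — {spacer}
2. cap@(0, -1, 0) [-y clear] — {cap, spacer}
3. base_plate@(0, 0, 0) [+y clear] — {base_plate, cap, spacer}
4. pin@(0, 1, 0) [+y clear] — {base_plate, cap, pin, spacer}
5. bushing@(0, 2, 0) [+x clear] — {base_plate, bushing, cap, pin, spacer}
6. housing@(1, 0, 0) [+y clear] — {base_plate, bushing, cap, housing, pin, spacer}
7. bearing@(1, 2, 0) [-z clear] — {base_plate, bearing, bushing, cap, housing, pin, spacer}
8. cover@(1, 2, 1) [+x clear] — {base_plate, bearing, bushing, cap, cover, housing, pin, spacer}
9. gear@(1, 1, 0) [-z clear] — {base_plate, bearing, bushing, cap, cover, gear, housing, pin, spacer}
10. flange@(2, 1, 0) [-z clear] — {base_plate, bearing, bushing, cap, cover, flange, gear, housing, pin, spacer}

spacer; cap; base_plate; pin; bushing; housing; bearing; cover; gear; flange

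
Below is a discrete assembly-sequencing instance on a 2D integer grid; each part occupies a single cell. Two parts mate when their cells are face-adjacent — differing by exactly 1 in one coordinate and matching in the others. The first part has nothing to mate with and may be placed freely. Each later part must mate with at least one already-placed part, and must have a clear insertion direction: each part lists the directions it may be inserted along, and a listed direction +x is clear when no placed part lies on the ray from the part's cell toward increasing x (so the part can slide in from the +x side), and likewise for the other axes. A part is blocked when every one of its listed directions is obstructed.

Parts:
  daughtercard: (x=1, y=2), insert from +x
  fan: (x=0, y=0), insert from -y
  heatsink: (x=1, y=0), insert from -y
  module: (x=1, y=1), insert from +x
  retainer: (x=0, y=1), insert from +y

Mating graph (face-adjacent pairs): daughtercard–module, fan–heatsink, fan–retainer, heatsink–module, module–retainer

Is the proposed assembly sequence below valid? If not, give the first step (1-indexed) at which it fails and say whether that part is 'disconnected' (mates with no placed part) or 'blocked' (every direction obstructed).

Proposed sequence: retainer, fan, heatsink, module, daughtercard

1. retainer@(0, 1) [+y clear] — {retainer}
2. fan@(0, 0) [-y clear] — {fan, retainer}
3. heatsink@(1, 0) [-y clear] — {fan, heatsink, retainer}
4. module@(1, 1) [+x clear] — {fan, heatsink, module, retainer}
5. daughtercard@(1, 2) [+x clear] — {daughtercard, fan, heatsink, module, retainer}

Valid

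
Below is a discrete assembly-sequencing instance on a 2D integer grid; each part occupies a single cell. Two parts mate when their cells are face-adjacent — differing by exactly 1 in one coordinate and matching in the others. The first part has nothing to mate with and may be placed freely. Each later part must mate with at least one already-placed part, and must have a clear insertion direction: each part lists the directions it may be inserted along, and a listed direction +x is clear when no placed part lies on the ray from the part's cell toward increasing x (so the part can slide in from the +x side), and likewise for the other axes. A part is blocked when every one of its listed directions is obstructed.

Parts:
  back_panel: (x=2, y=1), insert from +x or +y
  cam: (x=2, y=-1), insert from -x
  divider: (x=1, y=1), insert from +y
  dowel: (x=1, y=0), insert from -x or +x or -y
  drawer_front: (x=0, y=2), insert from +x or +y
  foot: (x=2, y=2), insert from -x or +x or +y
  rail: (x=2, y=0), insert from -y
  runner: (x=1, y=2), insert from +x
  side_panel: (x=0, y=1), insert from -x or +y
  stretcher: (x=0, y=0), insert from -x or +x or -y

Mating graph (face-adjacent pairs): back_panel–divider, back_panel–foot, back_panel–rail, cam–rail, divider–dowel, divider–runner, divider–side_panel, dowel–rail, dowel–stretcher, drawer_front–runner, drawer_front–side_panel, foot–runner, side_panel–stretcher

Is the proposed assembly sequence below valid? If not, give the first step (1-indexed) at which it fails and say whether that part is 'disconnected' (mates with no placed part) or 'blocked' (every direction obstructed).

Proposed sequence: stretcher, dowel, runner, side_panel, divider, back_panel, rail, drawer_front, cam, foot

1. stretcher@(0, 0) [-x clear] — {stretcher}
2. dowel@(1, 0) [+x clear] — {dowel, stretcher}
3. runner@(1, 2) — no placed neighbour ⇒ disconnected

Invalid at step 3 (disconnected)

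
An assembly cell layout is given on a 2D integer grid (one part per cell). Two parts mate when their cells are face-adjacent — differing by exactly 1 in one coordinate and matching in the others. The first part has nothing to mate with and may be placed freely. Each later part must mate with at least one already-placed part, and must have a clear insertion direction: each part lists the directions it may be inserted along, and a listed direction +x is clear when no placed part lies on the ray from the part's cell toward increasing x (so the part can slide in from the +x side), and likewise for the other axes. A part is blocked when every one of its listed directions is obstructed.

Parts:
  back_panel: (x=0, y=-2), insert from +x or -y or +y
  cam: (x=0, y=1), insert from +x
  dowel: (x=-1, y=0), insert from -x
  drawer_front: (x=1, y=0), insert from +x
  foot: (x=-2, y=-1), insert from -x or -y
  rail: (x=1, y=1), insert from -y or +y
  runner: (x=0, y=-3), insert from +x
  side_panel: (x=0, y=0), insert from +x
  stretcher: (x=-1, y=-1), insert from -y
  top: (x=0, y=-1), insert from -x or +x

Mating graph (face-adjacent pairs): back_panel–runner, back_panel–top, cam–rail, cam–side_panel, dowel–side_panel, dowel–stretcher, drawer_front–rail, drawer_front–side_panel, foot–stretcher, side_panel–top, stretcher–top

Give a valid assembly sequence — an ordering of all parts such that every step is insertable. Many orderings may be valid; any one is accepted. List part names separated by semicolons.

1. cam@(0, 1) [+x clear] — {cam}
2. side_panel@(0, 0) [+x clear] — {cam, side_panel}
3. drawer_front@(1, 0) [+x clear] — {cam, drawer_front, side_panel}
4. rail@(1, 1) [+y clear] — {cam, drawer_front, rail, side_panel}
5. top@(0, -1) [-x clear] — {cam, drawer_front, rail, side_panel, top}
6. stretcher@(-1, -1) [-y clear] — {cam, drawer_front, rail, side_panel, stretcher, top}
7. foot@(-2, -1) [-x clear] — {cam, drawer_front, foot, rail, side_panel, stretcher, top}
8. back_panel@(0, -2) [+x clear] — {back_panel, cam, drawer_front, foot, rail, side_panel, stretcher, top}
9. runner@(0, -3) [+x clear] — {back_panel, cam, drawer_front, foot, rail, runner, side_panel, stretcher, top}
10. dowel@(-1, 0) [-x clear] — {back_panel, cam, dowel, drawer_front, foot, rail, runner, side_panel, stretcher, top}

cam; side_panel; drawer_front; rail; top; stretcher; foot; back_panel; runner; dowel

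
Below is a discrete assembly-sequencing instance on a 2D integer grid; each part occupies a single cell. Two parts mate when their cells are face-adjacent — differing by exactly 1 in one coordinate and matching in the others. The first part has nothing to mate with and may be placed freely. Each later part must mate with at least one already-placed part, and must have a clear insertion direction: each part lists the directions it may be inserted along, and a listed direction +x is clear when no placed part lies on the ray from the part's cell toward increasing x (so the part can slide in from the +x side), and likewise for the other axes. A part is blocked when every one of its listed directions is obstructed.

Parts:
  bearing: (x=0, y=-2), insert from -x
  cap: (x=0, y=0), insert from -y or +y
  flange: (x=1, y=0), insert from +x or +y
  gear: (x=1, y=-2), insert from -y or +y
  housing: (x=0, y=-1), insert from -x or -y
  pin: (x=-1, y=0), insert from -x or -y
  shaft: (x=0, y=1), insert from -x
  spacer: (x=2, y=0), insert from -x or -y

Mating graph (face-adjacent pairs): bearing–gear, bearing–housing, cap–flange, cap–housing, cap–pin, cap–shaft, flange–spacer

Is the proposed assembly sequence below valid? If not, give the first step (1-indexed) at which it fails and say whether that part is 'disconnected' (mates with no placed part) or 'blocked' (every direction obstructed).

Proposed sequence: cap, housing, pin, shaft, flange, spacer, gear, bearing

1. cap@(0, 0) [-y clear] — {cap}
2. housing@(0, -1) [-x clear] — {cap, housing}
3. pin@(-1, 0) [-x clear] — {cap, housing, pin}
4. shaft@(0, 1) [-x clear] — {cap, housing, pin, shaft}
5. flange@(1, 0) [+x clear] — {cap, flange, housing, pin, shaft}
6. spacer@(2, 0) [-y clear] — {cap, flange, housing, pin, shaft, spacer}
7. gear@(1, -2) — no placed neighbour ⇒ disconnected

Invalid at step 7 (disconnected)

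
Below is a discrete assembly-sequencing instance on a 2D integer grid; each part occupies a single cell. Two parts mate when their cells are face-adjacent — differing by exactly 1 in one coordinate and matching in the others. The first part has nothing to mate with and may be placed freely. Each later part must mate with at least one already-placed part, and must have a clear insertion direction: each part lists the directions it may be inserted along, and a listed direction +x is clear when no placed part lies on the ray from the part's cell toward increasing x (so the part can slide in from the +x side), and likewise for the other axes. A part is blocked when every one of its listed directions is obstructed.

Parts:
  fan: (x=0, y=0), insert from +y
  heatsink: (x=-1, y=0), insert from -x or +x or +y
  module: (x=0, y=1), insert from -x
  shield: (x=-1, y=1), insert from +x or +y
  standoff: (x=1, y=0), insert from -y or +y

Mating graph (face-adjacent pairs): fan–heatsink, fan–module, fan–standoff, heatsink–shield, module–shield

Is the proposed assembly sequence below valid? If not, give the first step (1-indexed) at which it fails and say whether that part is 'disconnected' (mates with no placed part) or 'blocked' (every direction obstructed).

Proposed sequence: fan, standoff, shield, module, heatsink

1. fan@(0, 0) [+y clear] — {fan}
2. standoff@(1, 0) [-y clear] — {fan, standoff}
3. shield@(-1, 1) — no placed neighbour ⇒ disconnected

Invalid at step 3 (disconnected)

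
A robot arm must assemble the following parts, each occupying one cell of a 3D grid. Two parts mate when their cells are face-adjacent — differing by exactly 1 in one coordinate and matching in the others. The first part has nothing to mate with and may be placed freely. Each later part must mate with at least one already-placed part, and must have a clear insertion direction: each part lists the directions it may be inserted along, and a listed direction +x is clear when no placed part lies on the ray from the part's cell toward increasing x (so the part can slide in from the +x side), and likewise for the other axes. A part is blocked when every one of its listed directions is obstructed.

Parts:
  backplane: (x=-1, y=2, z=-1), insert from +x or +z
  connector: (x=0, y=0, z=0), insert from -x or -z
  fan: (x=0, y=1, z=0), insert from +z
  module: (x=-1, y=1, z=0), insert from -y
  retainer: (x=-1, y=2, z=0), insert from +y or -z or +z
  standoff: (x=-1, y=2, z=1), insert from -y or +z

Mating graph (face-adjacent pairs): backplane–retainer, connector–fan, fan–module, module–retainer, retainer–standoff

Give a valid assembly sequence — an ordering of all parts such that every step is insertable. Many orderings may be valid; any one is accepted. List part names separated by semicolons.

1. connector@(0, 0, 0) [-x clear] — {connector}
2. fan@(0, 1, 0) [+z clear] — {connector, fan}
3. module@(-1, 1, 0) [-y clear] — {connector, fan, module}
4. retainer@(-1, 2, 0) [+y clear] — {connector, fan, module, retainer}
5. backplane@(-1, 2, -1) [+x clear] — {backplane, connector, fan, module, retainer}
6. standoff@(-1, 2, 1) [-y clear] — {backplane, connector, fan, module, retainer, standoff}

connector; fan; module; retainer; backplane; standoff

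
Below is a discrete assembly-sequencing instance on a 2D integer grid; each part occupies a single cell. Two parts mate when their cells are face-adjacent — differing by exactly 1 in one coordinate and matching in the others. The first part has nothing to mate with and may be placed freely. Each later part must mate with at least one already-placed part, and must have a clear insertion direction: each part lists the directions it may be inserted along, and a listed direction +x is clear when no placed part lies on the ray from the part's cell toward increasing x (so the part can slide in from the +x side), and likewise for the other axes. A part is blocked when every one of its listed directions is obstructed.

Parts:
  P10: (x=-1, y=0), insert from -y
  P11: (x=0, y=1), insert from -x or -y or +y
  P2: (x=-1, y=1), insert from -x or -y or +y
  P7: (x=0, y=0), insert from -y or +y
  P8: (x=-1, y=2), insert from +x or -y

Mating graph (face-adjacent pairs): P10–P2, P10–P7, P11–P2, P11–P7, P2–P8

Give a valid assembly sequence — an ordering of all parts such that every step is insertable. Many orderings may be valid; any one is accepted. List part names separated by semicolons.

1. P2@(-1, 1) [-x clear] — {P2}
2. P8@(-1, 2) [+x clear] — {P2, P8}
3. P11@(0, 1) [-y clear] — {P11, P2, P8}
4. P10@(-1, 0) [-y clear] — {P10, P11, P2, P8}
5. P7@(0, 0) [-y clear] — {P10, P11, P2, P7, P8}

P2; P8; P11; P10; P7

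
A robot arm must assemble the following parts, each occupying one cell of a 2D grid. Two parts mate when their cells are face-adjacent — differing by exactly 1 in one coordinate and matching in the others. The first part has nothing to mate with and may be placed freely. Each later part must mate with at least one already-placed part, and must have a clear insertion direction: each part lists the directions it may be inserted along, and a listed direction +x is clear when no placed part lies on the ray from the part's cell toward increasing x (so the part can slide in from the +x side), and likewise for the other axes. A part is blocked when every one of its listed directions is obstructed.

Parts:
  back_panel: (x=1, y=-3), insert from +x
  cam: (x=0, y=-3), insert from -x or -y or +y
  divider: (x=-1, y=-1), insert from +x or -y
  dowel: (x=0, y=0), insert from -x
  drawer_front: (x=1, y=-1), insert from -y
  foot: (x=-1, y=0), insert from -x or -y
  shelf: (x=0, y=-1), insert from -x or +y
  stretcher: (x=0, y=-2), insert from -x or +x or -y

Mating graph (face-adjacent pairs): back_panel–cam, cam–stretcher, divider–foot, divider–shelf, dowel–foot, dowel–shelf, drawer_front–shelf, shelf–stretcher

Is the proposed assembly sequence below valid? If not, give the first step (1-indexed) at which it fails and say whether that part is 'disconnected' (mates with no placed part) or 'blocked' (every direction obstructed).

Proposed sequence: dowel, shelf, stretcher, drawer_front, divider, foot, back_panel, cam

Invalid at step 7 (disconnected)

1. dowel@(0, 0) [-x clear] — {dowel}
2. shelf@(0, -1) [-x clear] — {dowel, shelf}
3. stretcher@(0, -2) [-x clear] — {dowel, shelf, stretcher}
4. drawer_front@(1, -1) [-y clear] — {dowel, drawer_front, shelf, stretcher}
5. divider@(-1, -1) [-y clear] — {divider, dowel, drawer_front, shelf, stretcher}
6. foot@(-1, 0) [-x clear] — {divider, dowel, drawer_front, foot, shelf, stretcher}
7. back_panel@(1, -3) — no placed neighbour ⇒ disconnected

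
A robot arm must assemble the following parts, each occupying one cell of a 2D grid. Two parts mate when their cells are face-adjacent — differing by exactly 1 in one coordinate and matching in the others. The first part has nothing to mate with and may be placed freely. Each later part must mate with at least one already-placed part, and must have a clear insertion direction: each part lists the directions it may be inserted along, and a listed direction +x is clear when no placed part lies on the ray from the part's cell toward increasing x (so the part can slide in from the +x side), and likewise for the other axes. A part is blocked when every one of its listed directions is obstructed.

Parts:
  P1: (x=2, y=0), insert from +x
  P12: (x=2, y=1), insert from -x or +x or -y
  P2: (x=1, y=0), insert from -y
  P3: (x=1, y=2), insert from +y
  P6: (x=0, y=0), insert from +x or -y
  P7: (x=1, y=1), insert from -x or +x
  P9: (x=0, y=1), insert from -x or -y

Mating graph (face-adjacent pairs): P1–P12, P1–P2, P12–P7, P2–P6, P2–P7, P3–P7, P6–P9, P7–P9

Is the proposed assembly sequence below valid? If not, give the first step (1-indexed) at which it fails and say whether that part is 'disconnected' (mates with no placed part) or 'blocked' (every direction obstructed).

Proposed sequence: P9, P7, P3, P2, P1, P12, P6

1. P9@(0, 1) [-x clear] — {P9}
2. P7@(1, 1) [+x clear] — {P7, P9}
3. P3@(1, 2) [+y clear] — {P3, P7, P9}
4. P2@(1, 0) [-y clear] — {P2, P3, P7, P9}
5. P1@(2, 0) [+x clear] — {P1, P2, P3, P7, P9}
6. P12@(2, 1) [+x clear] — {P1, P12, P2, P3, P7, P9}
7. P6@(0, 0) [-y clear] — {P1, P12, P2, P3, P6, P7, P9}

Valid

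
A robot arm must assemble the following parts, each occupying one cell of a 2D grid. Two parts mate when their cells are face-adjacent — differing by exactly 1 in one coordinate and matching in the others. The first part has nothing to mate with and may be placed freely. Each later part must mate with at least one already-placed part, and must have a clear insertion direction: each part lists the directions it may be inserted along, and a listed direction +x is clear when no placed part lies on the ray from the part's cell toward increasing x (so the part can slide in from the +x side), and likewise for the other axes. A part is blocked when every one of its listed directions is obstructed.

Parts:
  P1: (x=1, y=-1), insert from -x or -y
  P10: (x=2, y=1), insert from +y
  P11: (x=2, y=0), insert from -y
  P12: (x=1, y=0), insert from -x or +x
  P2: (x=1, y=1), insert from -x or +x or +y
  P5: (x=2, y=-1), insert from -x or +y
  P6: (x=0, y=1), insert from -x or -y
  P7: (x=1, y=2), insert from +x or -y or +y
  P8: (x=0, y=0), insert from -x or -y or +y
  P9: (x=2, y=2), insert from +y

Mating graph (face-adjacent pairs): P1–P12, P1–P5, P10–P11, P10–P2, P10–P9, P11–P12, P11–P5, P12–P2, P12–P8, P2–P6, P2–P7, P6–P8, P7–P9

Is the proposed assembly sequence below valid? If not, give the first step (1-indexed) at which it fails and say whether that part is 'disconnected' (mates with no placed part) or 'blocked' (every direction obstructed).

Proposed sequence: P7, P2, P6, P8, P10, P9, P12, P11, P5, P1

Valid

1. P7@(1, 2) [+x clear] — {P7}
2. P2@(1, 1) [-x clear] — {P2, P7}
3. P6@(0, 1) [-x clear] — {P2, P6, P7}
4. P8@(0, 0) [-x clear] — {P2, P6, P7, P8}
5. P10@(2, 1) [+y clear] — {P10, P2, P6, P7, P8}
6. P9@(2, 2) [+y clear] — {P10, P2, P6, P7, P8, P9}
7. P12@(1, 0) [+x clear] — {P10, P12, P2, P6, P7, P8, P9}
8. P11@(2, 0) [-y clear] — {P10, P11, P12, P2, P6, P7, P8, P9}
9. P5@(2, -1) [-x clear] — {P10, P11, P12, P2, P5, P6, P7, P8, P9}
10. P1@(1, -1) [-x clear] — {P1, P10, P11, P12, P2, P5, P6, P7, P8, P9}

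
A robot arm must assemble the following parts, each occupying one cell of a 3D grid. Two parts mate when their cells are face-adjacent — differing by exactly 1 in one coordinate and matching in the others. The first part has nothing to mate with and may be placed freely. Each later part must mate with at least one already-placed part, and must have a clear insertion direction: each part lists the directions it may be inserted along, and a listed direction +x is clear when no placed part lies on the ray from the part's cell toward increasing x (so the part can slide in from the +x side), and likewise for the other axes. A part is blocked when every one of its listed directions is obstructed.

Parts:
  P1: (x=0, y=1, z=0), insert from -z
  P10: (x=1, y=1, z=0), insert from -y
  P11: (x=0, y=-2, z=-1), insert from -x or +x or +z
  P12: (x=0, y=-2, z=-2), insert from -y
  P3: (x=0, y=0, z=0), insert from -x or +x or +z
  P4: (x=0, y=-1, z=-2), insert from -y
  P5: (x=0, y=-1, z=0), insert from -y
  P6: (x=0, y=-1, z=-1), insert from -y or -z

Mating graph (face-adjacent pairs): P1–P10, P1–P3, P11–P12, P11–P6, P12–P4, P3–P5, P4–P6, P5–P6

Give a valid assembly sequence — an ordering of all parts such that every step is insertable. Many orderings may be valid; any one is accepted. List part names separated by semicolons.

P10; P1; P3; P5; P6; P4; P11; P12

1. P10@(1, 1, 0) [-y clear] — {P10}
2. P1@(0, 1, 0) [-z clear] — {P1, P10}
3. P3@(0, 0, 0) [-x clear] — {P1, P10, P3}
4. P5@(0, -1, 0) [-y clear] — {P1, P10, P3, P5}
5. P6@(0, -1, -1) [-y clear] — {P1, P10, P3, P5, P6}
6. P4@(0, -1, -2) [-y clear] — {P1, P10, P3, P4, P5, P6}
7. P11@(0, -2, -1) [-x clear] — {P1, P10, P11, P3, P4, P5, P6}
8. P12@(0, -2, -2) [-y clear] — {P1, P10, P11, P12, P3, P4, P5, P6}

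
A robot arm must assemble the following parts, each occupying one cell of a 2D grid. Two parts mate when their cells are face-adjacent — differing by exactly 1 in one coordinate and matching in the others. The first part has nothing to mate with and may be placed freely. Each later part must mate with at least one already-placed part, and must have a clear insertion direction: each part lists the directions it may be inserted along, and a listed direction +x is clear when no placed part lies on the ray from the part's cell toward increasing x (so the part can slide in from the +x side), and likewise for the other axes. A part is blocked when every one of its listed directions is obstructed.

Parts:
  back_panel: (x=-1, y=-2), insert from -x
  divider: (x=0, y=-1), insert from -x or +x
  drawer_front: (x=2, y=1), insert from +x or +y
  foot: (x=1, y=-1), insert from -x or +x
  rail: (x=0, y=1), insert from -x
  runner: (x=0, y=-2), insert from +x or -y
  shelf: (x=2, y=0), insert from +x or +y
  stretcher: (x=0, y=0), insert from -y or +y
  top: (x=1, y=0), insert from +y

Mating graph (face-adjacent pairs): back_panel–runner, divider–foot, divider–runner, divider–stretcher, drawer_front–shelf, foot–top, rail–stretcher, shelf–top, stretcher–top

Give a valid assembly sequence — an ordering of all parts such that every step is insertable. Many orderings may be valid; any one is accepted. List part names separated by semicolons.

top; stretcher; rail; divider; shelf; foot; runner; back_panel; drawer_front

1. top@(1, 0) [+y clear] — {top}
2. stretcher@(0, 0) [-y clear] — {stretcher, top}
3. rail@(0, 1) [-x clear] — {rail, stretcher, top}
4. divider@(0, -1) [-x clear] — {divider, rail, stretcher, top}
5. shelf@(2, 0) [+x clear] — {divider, rail, shelf, stretcher, top}
6. foot@(1, -1) [+x clear] — {divider, foot, rail, shelf, stretcher, top}
7. runner@(0, -2) [+x clear] — {divider, foot, rail, runner, shelf, stretcher, top}
8. back_panel@(-1, -2) [-x clear] — {back_panel, divider, foot, rail, runner, shelf, stretcher, top}
9. drawer_front@(2, 1) [+x clear] — {back_panel, divider, drawer_front, foot, rail, runner, shelf, stretcher, top}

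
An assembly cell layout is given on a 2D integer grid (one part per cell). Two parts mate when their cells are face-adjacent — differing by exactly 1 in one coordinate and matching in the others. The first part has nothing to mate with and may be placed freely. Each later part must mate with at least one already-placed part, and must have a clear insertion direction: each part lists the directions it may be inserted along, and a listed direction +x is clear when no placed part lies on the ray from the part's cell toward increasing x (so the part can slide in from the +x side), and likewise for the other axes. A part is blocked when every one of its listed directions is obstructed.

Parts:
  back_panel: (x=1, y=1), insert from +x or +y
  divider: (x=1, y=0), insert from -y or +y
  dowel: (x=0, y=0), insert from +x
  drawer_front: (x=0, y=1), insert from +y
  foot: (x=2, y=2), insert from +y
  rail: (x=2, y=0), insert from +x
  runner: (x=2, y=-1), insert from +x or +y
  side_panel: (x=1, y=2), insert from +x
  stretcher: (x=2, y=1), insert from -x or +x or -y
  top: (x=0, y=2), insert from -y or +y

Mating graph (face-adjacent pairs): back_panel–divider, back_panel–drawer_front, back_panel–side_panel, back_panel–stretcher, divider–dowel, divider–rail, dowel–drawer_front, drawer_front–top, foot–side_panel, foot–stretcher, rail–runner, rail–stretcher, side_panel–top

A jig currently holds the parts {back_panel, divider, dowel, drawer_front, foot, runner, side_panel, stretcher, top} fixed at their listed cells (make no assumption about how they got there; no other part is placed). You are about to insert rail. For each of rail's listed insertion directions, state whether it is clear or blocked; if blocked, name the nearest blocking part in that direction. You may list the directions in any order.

+x: clear

+x: ray from rail(2, 0) has no placed part ⇒ clear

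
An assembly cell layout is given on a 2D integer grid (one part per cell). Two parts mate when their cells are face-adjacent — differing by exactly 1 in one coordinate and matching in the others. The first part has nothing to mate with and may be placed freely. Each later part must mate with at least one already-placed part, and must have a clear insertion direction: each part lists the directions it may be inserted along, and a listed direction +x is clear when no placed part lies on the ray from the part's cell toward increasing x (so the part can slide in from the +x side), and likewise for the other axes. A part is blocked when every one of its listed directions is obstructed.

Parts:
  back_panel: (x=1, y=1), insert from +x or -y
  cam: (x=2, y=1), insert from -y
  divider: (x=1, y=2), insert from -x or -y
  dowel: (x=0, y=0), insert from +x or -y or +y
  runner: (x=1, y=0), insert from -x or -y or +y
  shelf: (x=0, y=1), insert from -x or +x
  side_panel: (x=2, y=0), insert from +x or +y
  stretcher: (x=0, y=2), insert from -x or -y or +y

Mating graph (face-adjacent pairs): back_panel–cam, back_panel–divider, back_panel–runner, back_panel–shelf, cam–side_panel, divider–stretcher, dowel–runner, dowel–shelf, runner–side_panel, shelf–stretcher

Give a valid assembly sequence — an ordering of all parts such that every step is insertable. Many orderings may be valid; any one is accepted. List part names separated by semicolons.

divider; stretcher; back_panel; cam; side_panel; runner; dowel; shelf

1. divider@(1, 2) [-x clear] — {divider}
2. stretcher@(0, 2) [-x clear] — {divider, stretcher}
3. back_panel@(1, 1) [+x clear] — {back_panel, divider, stretcher}
4. cam@(2, 1) [-y clear] — {back_panel, cam, divider, stretcher}
5. side_panel@(2, 0) [+x clear] — {back_panel, cam, divider, side_panel, stretcher}
6. runner@(1, 0) [-x clear] — {back_panel, cam, divider, runner, side_panel, stretcher}
7. dowel@(0, 0) [-y clear] — {back_panel, cam, divider, dowel, runner, side_panel, stretcher}
8. shelf@(0, 1) [-x clear] — {back_panel, cam, divider, dowel, runner, shelf, side_panel, stretcher}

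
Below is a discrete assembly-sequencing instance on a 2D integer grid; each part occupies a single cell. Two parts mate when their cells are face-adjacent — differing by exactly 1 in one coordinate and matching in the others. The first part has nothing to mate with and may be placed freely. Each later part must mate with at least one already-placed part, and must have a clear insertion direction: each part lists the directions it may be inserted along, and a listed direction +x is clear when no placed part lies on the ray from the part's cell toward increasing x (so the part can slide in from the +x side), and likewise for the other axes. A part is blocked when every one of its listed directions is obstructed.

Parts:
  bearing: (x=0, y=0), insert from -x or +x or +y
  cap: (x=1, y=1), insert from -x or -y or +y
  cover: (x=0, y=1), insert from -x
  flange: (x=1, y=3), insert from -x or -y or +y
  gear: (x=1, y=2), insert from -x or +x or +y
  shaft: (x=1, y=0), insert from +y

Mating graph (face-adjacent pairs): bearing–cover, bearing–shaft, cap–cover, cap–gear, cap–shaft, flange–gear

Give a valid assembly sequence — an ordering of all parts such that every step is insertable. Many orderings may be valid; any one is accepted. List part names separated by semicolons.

1. cover@(0, 1) [-x clear] — {cover}
2. bearing@(0, 0) [-x clear] — {bearing, cover}
3. shaft@(1, 0) [+y clear] — {bearing, cover, shaft}
4. cap@(1, 1) [+y clear] — {bearing, cap, cover, shaft}
5. gear@(1, 2) [-x clear] — {bearing, cap, cover, gear, shaft}
6. flange@(1, 3) [-x clear] — {bearing, cap, cover, flange, gear, shaft}

cover; bearing; shaft; cap; gear; flange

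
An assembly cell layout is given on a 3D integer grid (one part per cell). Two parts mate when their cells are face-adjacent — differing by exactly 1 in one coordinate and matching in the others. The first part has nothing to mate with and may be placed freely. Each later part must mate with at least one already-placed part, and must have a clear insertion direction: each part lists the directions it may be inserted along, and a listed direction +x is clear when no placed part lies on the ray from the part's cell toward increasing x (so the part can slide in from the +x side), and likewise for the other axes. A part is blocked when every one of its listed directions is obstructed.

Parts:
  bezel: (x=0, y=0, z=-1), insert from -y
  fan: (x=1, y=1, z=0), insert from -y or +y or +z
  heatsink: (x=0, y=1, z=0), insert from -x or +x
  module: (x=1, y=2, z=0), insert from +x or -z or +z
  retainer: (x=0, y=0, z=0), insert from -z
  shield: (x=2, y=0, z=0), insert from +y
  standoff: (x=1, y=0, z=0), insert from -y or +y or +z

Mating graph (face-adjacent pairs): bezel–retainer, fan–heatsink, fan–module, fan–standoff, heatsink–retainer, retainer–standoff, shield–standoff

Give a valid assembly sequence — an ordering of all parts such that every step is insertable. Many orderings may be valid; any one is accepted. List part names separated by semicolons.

1. module@(1, 2, 0) [+x clear] — {module}
2. fan@(1, 1, 0) [-y clear] — {fan, module}
3. heatsink@(0, 1, 0) [-x clear] — {fan, heatsink, module}
4. retainer@(0, 0, 0) [-z clear] — {fan, heatsink, module, retainer}
5. bezel@(0, 0, -1) [-y clear] — {bezel, fan, heatsink, module, retainer}
6. standoff@(1, 0, 0) [-y clear] — {bezel, fan, heatsink, module, retainer, standoff}
7. shield@(2, 0, 0) [+y clear] — {bezel, fan, heatsink, module, retainer, shield, standoff}

module; fan; heatsink; retainer; bezel; standoff; shield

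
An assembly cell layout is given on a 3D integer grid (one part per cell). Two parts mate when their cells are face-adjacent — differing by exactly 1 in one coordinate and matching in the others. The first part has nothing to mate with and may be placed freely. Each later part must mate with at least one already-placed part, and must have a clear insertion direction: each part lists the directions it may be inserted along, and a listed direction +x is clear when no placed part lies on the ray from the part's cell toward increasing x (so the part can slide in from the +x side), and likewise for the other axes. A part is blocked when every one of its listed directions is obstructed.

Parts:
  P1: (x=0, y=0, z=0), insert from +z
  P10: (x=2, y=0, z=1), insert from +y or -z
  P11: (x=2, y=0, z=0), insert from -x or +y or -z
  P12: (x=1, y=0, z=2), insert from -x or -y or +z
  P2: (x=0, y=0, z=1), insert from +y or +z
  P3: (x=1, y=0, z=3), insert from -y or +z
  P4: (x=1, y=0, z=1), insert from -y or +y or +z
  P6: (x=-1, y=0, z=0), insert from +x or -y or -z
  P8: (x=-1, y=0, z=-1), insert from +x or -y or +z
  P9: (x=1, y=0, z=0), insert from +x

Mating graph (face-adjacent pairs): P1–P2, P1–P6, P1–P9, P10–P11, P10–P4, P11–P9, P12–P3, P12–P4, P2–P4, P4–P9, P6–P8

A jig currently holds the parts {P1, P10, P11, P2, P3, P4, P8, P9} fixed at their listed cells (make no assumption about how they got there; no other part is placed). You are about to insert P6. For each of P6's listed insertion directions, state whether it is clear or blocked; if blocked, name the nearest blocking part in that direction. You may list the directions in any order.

+x: blocked by P1; -y: clear; -z: blocked by P8

+x: nearest on ray is P1@(0, 0, 0) ⇒ blocked
-y: ray from P6(-1, 0, 0) has no placed part ⇒ clear
-z: nearest on ray is P8@(-1, 0, -1) ⇒ blocked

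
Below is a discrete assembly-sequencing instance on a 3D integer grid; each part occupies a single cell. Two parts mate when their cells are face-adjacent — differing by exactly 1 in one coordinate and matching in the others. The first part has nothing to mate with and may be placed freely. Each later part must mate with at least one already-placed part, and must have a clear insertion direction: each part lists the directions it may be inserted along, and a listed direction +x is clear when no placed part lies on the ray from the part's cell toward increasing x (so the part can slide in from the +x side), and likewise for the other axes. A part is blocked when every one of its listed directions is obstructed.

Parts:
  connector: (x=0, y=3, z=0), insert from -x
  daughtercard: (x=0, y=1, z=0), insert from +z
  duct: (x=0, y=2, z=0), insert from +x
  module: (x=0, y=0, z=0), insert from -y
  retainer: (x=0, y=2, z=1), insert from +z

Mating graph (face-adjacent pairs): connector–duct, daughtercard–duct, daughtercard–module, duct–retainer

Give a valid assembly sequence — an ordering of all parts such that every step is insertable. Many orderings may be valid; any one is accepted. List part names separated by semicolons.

1. connector@(0, 3, 0) [-x clear] — {connector}
2. duct@(0, 2, 0) [+x clear] — {connector, duct}
3. daughtercard@(0, 1, 0) [+z clear] — {connector, daughtercard, duct}
4. module@(0, 0, 0) [-y clear] — {connector, daughtercard, duct, module}
5. retainer@(0, 2, 1) [+z clear] — {connector, daughtercard, duct, module, retainer}

connector; duct; daughtercard; module; retainer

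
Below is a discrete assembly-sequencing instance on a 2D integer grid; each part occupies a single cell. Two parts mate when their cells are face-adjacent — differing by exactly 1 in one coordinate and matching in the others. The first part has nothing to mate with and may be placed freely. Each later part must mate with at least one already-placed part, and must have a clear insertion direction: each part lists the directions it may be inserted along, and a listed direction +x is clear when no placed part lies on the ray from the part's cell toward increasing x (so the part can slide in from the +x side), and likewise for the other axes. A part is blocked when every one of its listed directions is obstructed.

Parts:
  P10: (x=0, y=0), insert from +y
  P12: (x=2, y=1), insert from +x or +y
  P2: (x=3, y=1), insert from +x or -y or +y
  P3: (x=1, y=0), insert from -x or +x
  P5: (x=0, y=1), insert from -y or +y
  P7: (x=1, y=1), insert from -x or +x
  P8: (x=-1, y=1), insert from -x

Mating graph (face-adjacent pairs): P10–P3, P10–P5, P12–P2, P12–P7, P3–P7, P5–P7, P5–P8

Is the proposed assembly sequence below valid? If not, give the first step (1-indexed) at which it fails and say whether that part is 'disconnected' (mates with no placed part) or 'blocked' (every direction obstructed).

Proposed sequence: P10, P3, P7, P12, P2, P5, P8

Valid

1. P10@(0, 0) [+y clear] — {P10}
2. P3@(1, 0) [+x clear] — {P10, P3}
3. P7@(1, 1) [-x clear] — {P10, P3, P7}
4. P12@(2, 1) [+x clear] — {P10, P12, P3, P7}
5. P2@(3, 1) [+x clear] — {P10, P12, P2, P3, P7}
6. P5@(0, 1) [+y clear] — {P10, P12, P2, P3, P5, P7}
7. P8@(-1, 1) [-x clear] — {P10, P12, P2, P3, P5, P7, P8}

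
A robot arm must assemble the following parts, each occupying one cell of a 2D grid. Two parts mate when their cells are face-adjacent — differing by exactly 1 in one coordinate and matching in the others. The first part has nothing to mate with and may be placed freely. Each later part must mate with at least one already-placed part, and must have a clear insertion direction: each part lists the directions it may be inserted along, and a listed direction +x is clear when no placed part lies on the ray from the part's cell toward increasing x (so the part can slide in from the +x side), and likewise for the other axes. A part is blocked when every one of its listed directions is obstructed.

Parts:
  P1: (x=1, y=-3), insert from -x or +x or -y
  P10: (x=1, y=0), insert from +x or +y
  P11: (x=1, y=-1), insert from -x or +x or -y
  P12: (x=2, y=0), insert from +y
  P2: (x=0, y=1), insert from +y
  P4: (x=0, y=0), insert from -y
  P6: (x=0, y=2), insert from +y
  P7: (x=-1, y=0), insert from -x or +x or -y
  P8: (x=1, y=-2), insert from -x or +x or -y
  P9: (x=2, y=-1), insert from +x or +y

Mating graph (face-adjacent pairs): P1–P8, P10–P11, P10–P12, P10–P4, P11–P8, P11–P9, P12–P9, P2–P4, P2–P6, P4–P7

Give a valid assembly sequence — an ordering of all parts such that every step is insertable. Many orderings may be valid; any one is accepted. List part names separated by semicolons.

P7; P4; P2; P6; P10; P12; P9; P11; P8; P1

1. P7@(-1, 0) [-x clear] — {P7}
2. P4@(0, 0) [-y clear] — {P4, P7}
3. P2@(0, 1) [+y clear] — {P2, P4, P7}
4. P6@(0, 2) [+y clear] — {P2, P4, P6, P7}
5. P10@(1, 0) [+x clear] — {P10, P2, P4, P6, P7}
6. P12@(2, 0) [+y clear] — {P10, P12, P2, P4, P6, P7}
7. P9@(2, -1) [+x clear] — {P10, P12, P2, P4, P6, P7, P9}
8. P11@(1, -1) [-x clear] — {P10, P11, P12, P2, P4, P6, P7, P9}
9. P8@(1, -2) [-x clear] — {P10, P11, P12, P2, P4, P6, P7, P8, P9}
10. P1@(1, -3) [-x clear] — {P1, P10, P11, P12, P2, P4, P6, P7, P8, P9}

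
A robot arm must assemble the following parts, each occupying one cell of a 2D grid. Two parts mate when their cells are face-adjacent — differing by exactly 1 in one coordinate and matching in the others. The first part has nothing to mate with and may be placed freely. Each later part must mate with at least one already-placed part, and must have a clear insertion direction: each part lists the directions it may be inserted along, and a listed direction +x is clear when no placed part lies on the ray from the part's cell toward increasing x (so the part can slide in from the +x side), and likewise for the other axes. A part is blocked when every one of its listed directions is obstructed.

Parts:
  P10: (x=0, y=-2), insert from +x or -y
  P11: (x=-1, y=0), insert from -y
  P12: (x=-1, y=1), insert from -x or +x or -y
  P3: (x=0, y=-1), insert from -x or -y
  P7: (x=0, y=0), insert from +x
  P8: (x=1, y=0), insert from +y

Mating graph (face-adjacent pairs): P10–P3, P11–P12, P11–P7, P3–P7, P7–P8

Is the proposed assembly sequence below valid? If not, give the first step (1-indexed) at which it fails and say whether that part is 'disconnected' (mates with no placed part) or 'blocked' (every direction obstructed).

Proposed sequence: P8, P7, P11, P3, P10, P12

1. P8@(1, 0) [+y clear] — {P8}
2. P7@(0, 0) — +x all obstructed ⇒ blocked

Invalid at step 2 (blocked)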